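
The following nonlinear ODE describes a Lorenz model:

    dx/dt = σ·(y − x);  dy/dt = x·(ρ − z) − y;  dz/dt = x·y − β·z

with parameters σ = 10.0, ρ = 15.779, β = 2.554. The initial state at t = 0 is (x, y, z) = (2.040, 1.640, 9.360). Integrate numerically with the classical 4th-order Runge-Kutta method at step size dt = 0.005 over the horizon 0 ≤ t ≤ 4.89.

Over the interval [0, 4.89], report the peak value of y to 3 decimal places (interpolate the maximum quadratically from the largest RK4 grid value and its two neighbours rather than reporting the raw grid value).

max y = 11.498

t=0.000: state=(2.040, 1.640, 9.360)
step 1 (dt=0.005): k1=(-4.000, 11.455, -20.560), k2=(-3.614, 11.466, -20.387), k3=(-3.623, 11.472, -20.386), k4=(-3.245, 11.487, -20.213); state += dt/6·(k1+2k2+2k3+k4)
t=0.005: state=(2.022, 1.697, 9.258)
t=0.010: state=(2.007, 1.755, 9.158)
t=0.015: state=(1.997, 1.813, 9.059)
continuing one RK4 step at a time; state shown every 40 steps (Δt=0.2):
t=0.200: state=(3.341, 4.883, 6.888)
t=0.400: state=(8.223, 11.073, 11.961)
t=0.600: state=(8.405, 5.253, 20.924)
t=0.800: state=(2.955, 1.633, 14.727)
t=1.000: state=(2.461, 3.010, 9.660)
t=1.200: state=(4.985, 7.030, 8.682)
t=1.400: state=(9.265, 10.245, 16.589)
t=1.600: state=(6.122, 3.398, 18.637)
t=1.800: state=(3.018, 2.664, 12.829)
t=2.000: state=(3.927, 5.109, 9.661)
t=2.200: state=(7.440, 9.382, 12.671)
t=2.400: state=(8.087, 6.364, 19.006)
t=2.600: state=(4.270, 3.078, 15.265)
t=2.800: state=(3.819, 4.410, 11.248)
t=3.000: state=(6.226, 7.877, 11.656)
t=3.200: state=(8.281, 7.945, 17.386)
t=3.400: state=(5.501, 3.982, 16.612)
t=3.600: state=(4.121, 4.251, 12.661)
t=3.800: state=(5.631, 6.883, 11.786)
t=4.000: state=(7.824, 8.197, 15.872)
t=4.200: state=(6.319, 4.956, 17.019)
t=4.400: state=(4.568, 4.365, 13.733)
t=4.600: state=(5.386, 6.297, 12.256)
t=4.800: state=(7.310, 7.925, 14.930)
t=4.890: state=(7.492, 7.250, 16.461)
largest grid value and its neighbours: y(0.435)=11.49245, y(0.440)=11.49765, y(0.445)=11.48750
parabola through these three points peaks at t≈0.439 with y≈11.49784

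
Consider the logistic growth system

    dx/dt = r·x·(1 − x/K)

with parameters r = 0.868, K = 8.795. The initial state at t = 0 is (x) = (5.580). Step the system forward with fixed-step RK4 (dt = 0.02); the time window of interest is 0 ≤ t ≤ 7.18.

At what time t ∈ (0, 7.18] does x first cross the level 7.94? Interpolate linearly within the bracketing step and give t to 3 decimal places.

t=0.000: state=(5.580)
step 1 (dt=0.02): k1=(1.771), k2=(1.766), k3=(1.766), k4=(1.762); state += dt/6·(k1+2k2+2k3+k4)
t=0.020: state=(5.615)
t=0.040: state=(5.650)
t=0.060: state=(5.685)
continuing one RK4 step at a time; state shown every 25 steps (Δt=0.5):
t=0.500: state=(6.404)
t=1.000: state=(7.082)
t=1.500: state=(7.603)
t=1.920: state=(7.932)
next step: t=1.940: state=(7.945) — x has crossed 7.94
linear interpolation between t=1.920 (7.93175) and t=1.940 (7.94517) → t≈1.932

t = 1.932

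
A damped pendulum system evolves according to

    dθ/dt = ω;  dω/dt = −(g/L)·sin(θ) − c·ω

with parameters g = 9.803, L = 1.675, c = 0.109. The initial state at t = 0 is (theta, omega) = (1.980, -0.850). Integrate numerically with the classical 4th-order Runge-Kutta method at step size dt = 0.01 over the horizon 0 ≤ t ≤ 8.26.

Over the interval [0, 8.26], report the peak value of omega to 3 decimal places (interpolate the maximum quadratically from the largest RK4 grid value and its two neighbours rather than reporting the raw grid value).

t=0.000: state=(1.980, -0.850)
step 1 (dt=0.01): k1=(-0.850, -5.277), k2=(-0.876, -5.284), k3=(-0.876, -5.284), k4=(-0.903, -5.291); state += dt/6·(k1+2k2+2k3+k4)
t=0.010: state=(1.971, -0.903)
t=0.020: state=(1.962, -0.956)
t=0.030: state=(1.952, -1.009)
continuing one RK4 step at a time; state shown every 50 steps (Δt=0.5):
t=0.500: state=(0.875, -3.504)
t=1.000: state=(-0.990, -3.112)
t=1.500: state=(-1.816, -0.185)
t=2.000: state=(-1.202, 2.620)
t=2.500: state=(0.492, 3.420)
t=3.000: state=(1.589, 0.759)
t=3.500: state=(1.242, -2.109)
t=4.000: state=(-0.269, -3.307)
t=4.500: state=(-1.411, -0.944)
t=5.000: state=(-1.158, 1.902)
t=5.500: state=(0.234, 3.074)
t=6.000: state=(1.295, 0.844)
t=6.500: state=(1.011, -1.906)
t=7.000: state=(-0.312, -2.790)
t=7.500: state=(-1.216, -0.550)
t=8.000: state=(-0.818, 2.027)
t=8.260: state=(-0.185, 2.697)
largest grid value and its neighbours: omega(2.330)=3.67203, omega(2.340)=3.67390, omega(2.350)=3.67363
parabola through these three points peaks at t≈2.344 with omega≈3.67405

max omega = 3.674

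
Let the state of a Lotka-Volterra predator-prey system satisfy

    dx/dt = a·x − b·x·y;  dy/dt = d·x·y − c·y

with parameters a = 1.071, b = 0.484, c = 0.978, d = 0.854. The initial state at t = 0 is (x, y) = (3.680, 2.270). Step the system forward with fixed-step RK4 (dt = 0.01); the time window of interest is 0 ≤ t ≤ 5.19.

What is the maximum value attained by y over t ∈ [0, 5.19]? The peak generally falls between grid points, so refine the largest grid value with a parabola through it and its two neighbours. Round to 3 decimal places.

t=0.000: state=(3.680, 2.270)
step 1 (dt=0.01): k1=(-0.102, 4.914), k2=(-0.146, 4.966), k3=(-0.146, 4.966), k4=(-0.190, 5.019); state += dt/6·(k1+2k2+2k3+k4)
t=0.010: state=(3.679, 2.320)
t=0.020: state=(3.676, 2.370)
t=0.030: state=(3.673, 2.422)
continuing one RK4 step at a time; state shown every 20 steps (Δt=0.2):
t=0.200: state=(3.466, 3.456)
t=0.400: state=(2.867, 4.905)
t=0.600: state=(2.072, 6.153)
t=0.800: state=(1.365, 6.768)
t=1.000: state=(0.877, 6.719)
t=1.200: state=(0.579, 6.242)
t=1.400: state=(0.404, 5.575)
t=1.600: state=(0.302, 4.866)
t=1.800: state=(0.242, 4.190)
t=2.000: state=(0.206, 3.579)
t=2.200: state=(0.185, 3.042)
t=2.400: state=(0.175, 2.579)
t=2.600: state=(0.172, 2.185)
t=2.800: state=(0.175, 1.851)
t=3.000: state=(0.184, 1.569)
t=3.200: state=(0.198, 1.333)
t=3.400: state=(0.218, 1.136)
t=3.600: state=(0.244, 0.972)
t=3.800: state=(0.277, 0.835)
t=4.000: state=(0.318, 0.723)
t=4.200: state=(0.369, 0.630)
t=4.400: state=(0.432, 0.555)
t=4.600: state=(0.509, 0.494)
t=4.800: state=(0.603, 0.447)
t=5.000: state=(0.716, 0.411)
t=5.190: state=(0.846, 0.387)
largest grid value and its neighbours: y(0.870)=6.81647, y(0.880)=6.81710, y(0.890)=6.81624
parabola through these three points peaks at t≈0.879 with y≈6.81710

max y = 6.817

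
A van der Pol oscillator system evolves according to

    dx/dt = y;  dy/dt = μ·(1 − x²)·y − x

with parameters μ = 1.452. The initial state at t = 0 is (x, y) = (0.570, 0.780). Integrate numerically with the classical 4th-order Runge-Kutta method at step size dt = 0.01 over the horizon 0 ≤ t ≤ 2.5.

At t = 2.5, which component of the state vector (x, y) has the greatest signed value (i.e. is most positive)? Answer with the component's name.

largest component: x

t=0.000: state=(0.570, 0.780)
step 1 (dt=0.01): k1=(0.780, 0.195), k2=(0.781, 0.187), k3=(0.781, 0.187), k4=(0.782, 0.178); state += dt/6·(k1+2k2+2k3+k4)
t=0.010: state=(0.578, 0.782)
t=0.020: state=(0.586, 0.784)
t=0.030: state=(0.593, 0.785)
continuing one RK4 step at a time; state shown every 10 steps (Δt=0.1):
t=0.100: state=(0.649, 0.791)
t=0.200: state=(0.728, 0.782)
t=0.300: state=(0.804, 0.752)
t=0.400: state=(0.877, 0.698)
t=0.500: state=(0.943, 0.624)
t=0.600: state=(1.001, 0.531)
t=0.700: state=(1.049, 0.425)
t=0.800: state=(1.086, 0.311)
t=0.900: state=(1.111, 0.193)
t=1.000: state=(1.125, 0.076)
t=1.100: state=(1.127, -0.037)
t=1.200: state=(1.117, -0.146)
t=1.300: state=(1.098, -0.250)
t=1.400: state=(1.067, -0.351)
t=1.500: state=(1.027, -0.450)
t=1.600: state=(0.977, -0.550)
t=1.700: state=(0.917, -0.654)
t=1.800: state=(0.846, -0.765)
t=1.900: state=(0.764, -0.888)
t=2.000: state=(0.668, -1.027)
t=2.100: state=(0.558, -1.188)
t=2.200: state=(0.430, -1.378)
t=2.300: state=(0.281, -1.602)
t=2.400: state=(0.108, -1.863)
t=2.500: state=(-0.093, -2.155)
compare at T: x=-0.093, y=-2.155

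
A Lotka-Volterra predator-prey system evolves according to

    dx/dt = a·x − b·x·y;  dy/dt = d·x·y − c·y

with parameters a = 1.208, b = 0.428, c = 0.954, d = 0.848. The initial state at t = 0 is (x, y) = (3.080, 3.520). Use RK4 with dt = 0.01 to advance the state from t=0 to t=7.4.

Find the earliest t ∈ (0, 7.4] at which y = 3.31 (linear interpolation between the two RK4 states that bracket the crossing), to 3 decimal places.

t = 2.190

t=0.000: state=(3.080, 3.520)
step 1 (dt=0.01): k1=(-0.920, 5.836), k2=(-0.957, 5.870), k3=(-0.957, 5.870), k4=(-0.994, 5.904); state += dt/6·(k1+2k2+2k3+k4)
t=0.010: state=(3.070, 3.579)
t=0.020: state=(3.060, 3.638)
t=0.030: state=(3.049, 3.698)
continuing one RK4 step at a time; state shown every 25 steps (Δt=0.25):
t=0.250: state=(2.629, 5.117)
t=0.500: state=(1.897, 6.525)
t=0.750: state=(1.226, 7.134)
t=1.000: state=(0.777, 6.922)
t=1.250: state=(0.518, 6.239)
t=1.500: state=(0.376, 5.396)
t=1.750: state=(0.299, 4.562)
t=2.000: state=(0.258, 3.811)
t=2.180: state=(0.244, 3.335)
next step: t=2.190: state=(0.243, 3.310) — y has crossed 3.31
linear interpolation between t=2.180 (3.33451) and t=2.190 (3.30969) → t≈2.190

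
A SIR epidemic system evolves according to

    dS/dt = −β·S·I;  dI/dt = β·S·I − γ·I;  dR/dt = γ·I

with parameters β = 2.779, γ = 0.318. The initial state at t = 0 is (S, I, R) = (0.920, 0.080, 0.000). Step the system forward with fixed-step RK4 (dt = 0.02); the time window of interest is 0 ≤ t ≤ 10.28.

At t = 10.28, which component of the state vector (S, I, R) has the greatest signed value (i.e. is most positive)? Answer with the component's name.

largest component: R

t=0.000: state=(0.920, 0.080, 0.000)
step 1 (dt=0.02): k1=(-0.205, 0.179, 0.025), k2=(-0.209, 0.183, 0.026), k3=(-0.209, 0.183, 0.026), k4=(-0.213, 0.186, 0.027); state += dt/6·(k1+2k2+2k3+k4)
t=0.020: state=(0.916, 0.084, 0.001)
t=0.040: state=(0.911, 0.087, 0.001)
t=0.060: state=(0.907, 0.091, 0.002)
continuing one RK4 step at a time; state shown every 25 steps (Δt=0.5):
t=0.500: state=(0.756, 0.222, 0.023)
t=1.000: state=(0.476, 0.449, 0.075)
t=1.500: state=(0.224, 0.614, 0.162)
t=2.000: state=(0.092, 0.645, 0.263)
t=2.500: state=(0.039, 0.599, 0.363)
t=3.000: state=(0.018, 0.530, 0.453)
t=3.500: state=(0.009, 0.460, 0.531)
t=4.000: state=(0.005, 0.396, 0.599)
t=4.500: state=(0.003, 0.340, 0.658)
t=5.000: state=(0.002, 0.291, 0.708)
t=5.500: state=(0.001, 0.248, 0.750)
t=6.000: state=(0.001, 0.212, 0.787)
t=6.500: state=(0.001, 0.181, 0.818)
t=7.000: state=(0.001, 0.155, 0.845)
t=7.500: state=(0.000, 0.132, 0.867)
t=8.000: state=(0.000, 0.113, 0.887)
t=8.500: state=(0.000, 0.096, 0.903)
t=9.000: state=(0.000, 0.082, 0.918)
t=9.500: state=(0.000, 0.070, 0.930)
t=10.000: state=(0.000, 0.060, 0.940)
t=10.280: state=(0.000, 0.055, 0.945)
compare at T: S=0.000, I=0.055, R=0.945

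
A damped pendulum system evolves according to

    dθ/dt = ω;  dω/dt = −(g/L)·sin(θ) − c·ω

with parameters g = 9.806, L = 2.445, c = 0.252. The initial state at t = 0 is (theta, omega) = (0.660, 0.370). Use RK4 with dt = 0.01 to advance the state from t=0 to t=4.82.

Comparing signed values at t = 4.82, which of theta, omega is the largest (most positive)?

t=0.000: state=(0.660, 0.370)
step 1 (dt=0.01): k1=(0.370, -2.552), k2=(0.357, -2.555), k3=(0.357, -2.555), k4=(0.344, -2.557); state += dt/6·(k1+2k2+2k3+k4)
t=0.010: state=(0.664, 0.344)
t=0.020: state=(0.667, 0.319)
t=0.030: state=(0.670, 0.293)
continuing one RK4 step at a time; state shown every 20 steps (Δt=0.2):
t=0.200: state=(0.683, -0.140)
t=0.400: state=(0.607, -0.608)
t=0.600: state=(0.446, -0.974)
t=0.800: state=(0.227, -1.187)
t=1.000: state=(-0.016, -1.210)
t=1.200: state=(-0.244, -1.047)
t=1.400: state=(-0.424, -0.735)
t=1.600: state=(-0.532, -0.334)
t=1.800: state=(-0.556, 0.092)
t=2.000: state=(-0.497, 0.485)
t=2.200: state=(-0.368, 0.792)
t=2.400: state=(-0.189, 0.970)
t=2.600: state=(0.010, 0.992)
t=2.800: state=(0.197, 0.860)
t=3.000: state=(0.345, 0.605)
t=3.200: state=(0.434, 0.273)
t=3.400: state=(0.453, -0.080)
t=3.600: state=(0.404, -0.405)
t=3.800: state=(0.296, -0.656)
t=4.000: state=(0.149, -0.798)
t=4.200: state=(-0.014, -0.811)
t=4.400: state=(-0.167, -0.698)
t=4.600: state=(-0.287, -0.485)
t=4.800: state=(-0.357, -0.210)
t=4.820: state=(-0.361, -0.181)
compare at T: theta=-0.361, omega=-0.181

largest component: omega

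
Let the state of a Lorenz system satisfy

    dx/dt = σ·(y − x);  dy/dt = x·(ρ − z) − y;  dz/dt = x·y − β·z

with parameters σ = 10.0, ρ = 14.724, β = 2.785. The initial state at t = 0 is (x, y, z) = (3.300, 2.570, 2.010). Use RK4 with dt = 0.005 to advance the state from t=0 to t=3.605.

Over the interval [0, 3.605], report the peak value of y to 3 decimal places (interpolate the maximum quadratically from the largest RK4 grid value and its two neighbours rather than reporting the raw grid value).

t=0.000: state=(3.300, 2.570, 2.010)
step 1 (dt=0.005): k1=(-7.300, 39.386, 2.883), k2=(-6.133, 39.032, 3.139), k3=(-6.171, 39.068, 3.142), k4=(-5.038, 38.747, 3.399); state += dt/6·(k1+2k2+2k3+k4)
t=0.005: state=(3.269, 2.765, 2.026)
t=0.010: state=(3.249, 2.958, 2.044)
t=0.015: state=(3.240, 3.148, 2.065)
continuing one RK4 step at a time; state shown every 40 steps (Δt=0.2):
t=0.200: state=(7.408, 11.291, 6.868)
t=0.400: state=(10.244, 6.647, 21.929)
t=0.600: state=(2.364, 0.242, 14.617)
t=0.800: state=(0.846, 0.871, 8.462)
t=1.000: state=(1.627, 2.422, 5.141)
t=1.200: state=(4.729, 7.282, 5.305)
t=1.400: state=(10.380, 11.543, 16.622)
t=1.600: state=(5.536, 2.029, 17.969)
t=1.800: state=(1.990, 1.631, 10.981)
t=2.000: state=(2.708, 3.707, 7.172)
t=2.200: state=(6.261, 8.794, 8.536)
t=2.400: state=(9.481, 8.643, 18.178)
t=2.600: state=(4.703, 2.556, 15.789)
t=2.800: state=(2.982, 3.161, 10.393)
t=3.000: state=(4.785, 6.376, 8.724)
t=3.200: state=(8.380, 9.596, 14.099)
t=3.400: state=(6.904, 4.801, 17.309)
t=3.600: state=(3.957, 3.440, 12.733)
t=3.605: state=(3.932, 3.463, 12.624)
largest grid value and its neighbours: y(0.270)=13.45722, y(0.275)=13.47597, y(0.280)=13.46990
parabola through these three points peaks at t≈0.276 with y≈13.47678

max y = 13.477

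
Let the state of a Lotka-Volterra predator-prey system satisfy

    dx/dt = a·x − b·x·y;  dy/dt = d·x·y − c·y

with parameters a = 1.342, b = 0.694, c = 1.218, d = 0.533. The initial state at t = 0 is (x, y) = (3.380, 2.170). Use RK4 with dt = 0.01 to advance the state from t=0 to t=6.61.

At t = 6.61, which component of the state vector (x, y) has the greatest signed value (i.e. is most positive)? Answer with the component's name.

largest component: y

t=0.000: state=(3.380, 2.170)
step 1 (dt=0.01): k1=(-0.554, 1.266), k2=(-0.569, 1.267), k3=(-0.569, 1.267), k4=(-0.583, 1.267); state += dt/6·(k1+2k2+2k3+k4)
t=0.010: state=(3.374, 2.183)
t=0.020: state=(3.368, 2.195)
t=0.030: state=(3.362, 2.208)
continuing one RK4 step at a time; state shown every 25 steps (Δt=0.25):
t=0.250: state=(3.157, 2.478)
t=0.500: state=(2.808, 2.722)
t=0.750: state=(2.419, 2.844)
t=1.000: state=(2.065, 2.826)
t=1.250: state=(1.787, 2.691)
t=1.500: state=(1.594, 2.484)
t=1.750: state=(1.479, 2.246)
t=2.000: state=(1.430, 2.009)
t=2.250: state=(1.439, 1.793)
t=2.500: state=(1.499, 1.607)
t=2.750: state=(1.608, 1.457)
t=3.000: state=(1.765, 1.345)
t=3.250: state=(1.968, 1.271)
t=3.500: state=(2.216, 1.238)
t=3.750: state=(2.499, 1.250)
t=4.000: state=(2.801, 1.312)
t=4.250: state=(3.090, 1.433)
t=4.500: state=(3.319, 1.622)
t=4.750: state=(3.430, 1.878)
t=5.000: state=(3.374, 2.184)
t=5.250: state=(3.144, 2.491)
t=5.500: state=(2.792, 2.730)
t=5.750: state=(2.402, 2.846)
t=6.000: state=(2.051, 2.822)
t=6.250: state=(1.777, 2.683)
t=6.500: state=(1.588, 2.474)
t=6.610: state=(1.530, 2.370)
compare at T: x=1.530, y=2.370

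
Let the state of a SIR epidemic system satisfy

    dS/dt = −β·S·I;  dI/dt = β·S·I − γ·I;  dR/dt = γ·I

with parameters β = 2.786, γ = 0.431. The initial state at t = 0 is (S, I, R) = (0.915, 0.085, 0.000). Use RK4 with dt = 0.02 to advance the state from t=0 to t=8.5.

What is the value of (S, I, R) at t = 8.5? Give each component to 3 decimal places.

t=0.000: state=(0.915, 0.085, 0.000)
step 1 (dt=0.02): k1=(-0.217, 0.180, 0.037), k2=(-0.221, 0.183, 0.037), k3=(-0.221, 0.183, 0.037), k4=(-0.225, 0.187, 0.038); state += dt/6·(k1+2k2+2k3+k4)
t=0.020: state=(0.911, 0.089, 0.001)
t=0.040: state=(0.906, 0.092, 0.002)
t=0.060: state=(0.901, 0.096, 0.002)
continuing one RK4 step at a time; state shown every 25 steps (Δt=0.5):
t=0.500: state=(0.747, 0.221, 0.031)
t=1.000: state=(0.478, 0.421, 0.100)
t=1.500: state=(0.239, 0.553, 0.208)
t=2.000: state=(0.109, 0.562, 0.330)
t=2.500: state=(0.052, 0.503, 0.445)
t=3.000: state=(0.027, 0.428, 0.545)
t=3.500: state=(0.016, 0.355, 0.630)
t=4.000: state=(0.010, 0.291, 0.699)
t=4.500: state=(0.007, 0.237, 0.756)
t=5.000: state=(0.005, 0.193, 0.802)
t=5.500: state=(0.004, 0.156, 0.839)
t=6.000: state=(0.003, 0.127, 0.870)
t=6.500: state=(0.003, 0.103, 0.895)
t=7.000: state=(0.002, 0.083, 0.914)
t=7.500: state=(0.002, 0.067, 0.931)
t=8.000: state=(0.002, 0.054, 0.944)
t=8.500: state=(0.002, 0.044, 0.954)

(S, I, R) = (0.002, 0.044, 0.954)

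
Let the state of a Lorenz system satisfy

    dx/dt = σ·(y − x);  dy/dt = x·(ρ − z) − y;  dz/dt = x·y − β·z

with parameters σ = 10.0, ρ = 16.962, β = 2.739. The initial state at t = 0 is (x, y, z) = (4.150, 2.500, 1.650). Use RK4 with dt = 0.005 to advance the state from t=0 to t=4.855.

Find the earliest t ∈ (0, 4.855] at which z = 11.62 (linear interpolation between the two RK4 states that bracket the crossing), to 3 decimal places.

t=0.000: state=(4.150, 2.500, 1.650)
step 1 (dt=0.005): k1=(-16.500, 61.045, 5.856), k2=(-14.561, 60.200, 6.339), k3=(-14.631, 60.272, 6.340), k4=(-12.755, 59.494, 6.815); state += dt/6·(k1+2k2+2k3+k4)
t=0.005: state=(4.077, 2.801, 1.682)
t=0.010: state=(4.022, 3.095, 1.718)
t=0.015: state=(3.984, 3.384, 1.759)
continuing one RK4 step at a time; state shown every 40 steps (Δt=0.2):
t=0.200: state=(9.535, 14.636, 10.215)
t=0.210: state=(10.043, 15.091, 11.376)
next step: t=0.215: state=(10.294, 15.283, 11.988) — z has crossed 11.62
linear interpolation between t=0.210 (11.37586) and t=0.215 (11.98817) → t≈0.212

t = 0.212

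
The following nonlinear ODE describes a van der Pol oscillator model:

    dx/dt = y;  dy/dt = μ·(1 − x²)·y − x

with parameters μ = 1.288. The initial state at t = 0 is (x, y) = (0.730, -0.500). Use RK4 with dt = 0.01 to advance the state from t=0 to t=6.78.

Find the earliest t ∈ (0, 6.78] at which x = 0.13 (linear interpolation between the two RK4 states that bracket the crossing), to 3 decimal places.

t = 0.659

t=0.000: state=(0.730, -0.500)
step 1 (dt=0.01): k1=(-0.500, -1.031), k2=(-0.505, -1.034), k3=(-0.505, -1.034), k4=(-0.510, -1.037); state += dt/6·(k1+2k2+2k3+k4)
t=0.010: state=(0.725, -0.510)
t=0.020: state=(0.720, -0.521)
t=0.030: state=(0.715, -0.531)
continuing one RK4 step at a time; state shown every 25 steps (Δt=0.25):
t=0.250: state=(0.571, -0.782)
t=0.500: state=(0.333, -1.139)
t=0.650: state=(0.142, -1.406)
next step: t=0.660: state=(0.128, -1.425) — x has crossed 0.13
linear interpolation between t=0.650 (0.14240) and t=0.660 (0.12825) → t≈0.659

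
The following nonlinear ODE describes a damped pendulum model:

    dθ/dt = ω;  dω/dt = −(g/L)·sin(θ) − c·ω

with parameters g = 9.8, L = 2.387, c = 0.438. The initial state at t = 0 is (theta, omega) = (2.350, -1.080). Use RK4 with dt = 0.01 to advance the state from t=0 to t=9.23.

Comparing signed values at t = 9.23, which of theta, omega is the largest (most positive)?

largest component: omega

t=0.000: state=(2.350, -1.080)
step 1 (dt=0.01): k1=(-1.080, -2.448), k2=(-1.092, -2.458), k3=(-1.092, -2.458), k4=(-1.105, -2.469); state += dt/6·(k1+2k2+2k3+k4)
t=0.010: state=(2.339, -1.105)
t=0.020: state=(2.328, -1.129)
t=0.030: state=(2.316, -1.154)
continuing one RK4 step at a time; state shown every 50 steps (Δt=0.5):
t=0.500: state=(1.463, -2.523)
t=1.000: state=(-0.044, -3.112)
t=1.500: state=(-1.217, -1.341)
t=2.000: state=(-1.354, 0.728)
t=2.500: state=(-0.595, 2.116)
t=3.000: state=(0.459, 1.757)
t=3.500: state=(0.946, 0.128)
t=4.000: state=(0.630, -1.264)
t=4.500: state=(-0.116, -1.464)
t=5.000: state=(-0.620, -0.430)
t=5.500: state=(-0.528, 0.726)
t=6.000: state=(-0.028, 1.095)
t=6.500: state=(0.397, 0.483)
t=7.000: state=(0.411, -0.399)
t=7.500: state=(0.083, -0.787)
t=8.000: state=(-0.250, -0.441)
t=8.500: state=(-0.308, 0.203)
t=9.000: state=(-0.098, 0.553)
t=9.230: state=(0.029, 0.530)
compare at T: theta=0.029, omega=0.530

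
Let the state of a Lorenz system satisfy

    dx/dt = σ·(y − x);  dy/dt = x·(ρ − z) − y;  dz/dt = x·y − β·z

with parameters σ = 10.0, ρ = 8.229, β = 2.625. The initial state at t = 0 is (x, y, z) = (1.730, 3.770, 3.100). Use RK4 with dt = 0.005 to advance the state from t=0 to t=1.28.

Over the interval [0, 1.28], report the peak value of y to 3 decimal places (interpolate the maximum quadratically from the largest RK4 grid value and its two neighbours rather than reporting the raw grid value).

t=0.000: state=(1.730, 3.770, 3.100)
step 1 (dt=0.005): k1=(20.400, 5.103, -1.615), k2=(20.018, 5.359, -1.390), k3=(20.034, 5.353, -1.394), k4=(19.666, 5.603, -1.170); state += dt/6·(k1+2k2+2k3+k4)
t=0.005: state=(1.830, 3.797, 3.093)
t=0.010: state=(1.927, 3.826, 3.088)
t=0.015: state=(2.020, 3.858, 3.086)
continuing one RK4 step at a time; state shown every 10 steps (Δt=0.05):
t=0.050: state=(2.604, 4.135, 3.126)
t=0.100: state=(3.314, 4.657, 3.355)
t=0.150: state=(3.969, 5.260, 3.792)
t=0.200: state=(4.607, 5.865, 4.449)
t=0.250: state=(5.217, 6.382, 5.320)
t=0.300: state=(5.753, 6.711, 6.359)
t=0.350: state=(6.151, 6.763, 7.469)
t=0.400: state=(6.346, 6.501, 8.505)
t=0.450: state=(6.300, 5.965, 9.316)
t=0.500: state=(6.022, 5.265, 9.796)
t=0.550: state=(5.568, 4.539, 9.922)
t=0.600: state=(5.023, 3.897, 9.745)
t=0.650: state=(4.468, 3.398, 9.353)
t=0.700: state=(3.969, 3.053, 8.836)
t=0.750: state=(3.560, 2.844, 8.265)
t=0.800: state=(3.254, 2.747, 7.692)
t=0.850: state=(3.050, 2.737, 7.149)
t=0.900: state=(2.938, 2.798, 6.656)
t=0.950: state=(2.906, 2.917, 6.227)
t=1.000: state=(2.945, 3.086, 5.872)
t=1.050: state=(3.045, 3.301, 5.597)
t=1.100: state=(3.198, 3.555, 5.410)
t=1.150: state=(3.400, 3.844, 5.316)
t=1.200: state=(3.641, 4.157, 5.323)
t=1.250: state=(3.913, 4.481, 5.434)
t=1.280: state=(4.086, 4.672, 5.551)
largest grid value and its neighbours: y(0.330)=6.77937, y(0.335)=6.78010, y(0.340)=6.77766
parabola through these three points peaks at t≈0.334 with y≈6.78021

max y = 6.780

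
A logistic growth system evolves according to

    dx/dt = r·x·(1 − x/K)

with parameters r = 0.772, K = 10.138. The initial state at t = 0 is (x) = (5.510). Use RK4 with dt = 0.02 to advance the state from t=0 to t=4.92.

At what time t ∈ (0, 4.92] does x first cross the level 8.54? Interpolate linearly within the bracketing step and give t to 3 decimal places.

t=0.000: state=(5.510)
step 1 (dt=0.02): k1=(1.942), k2=(1.940), k3=(1.940), k4=(1.939); state += dt/6·(k1+2k2+2k3+k4)
t=0.020: state=(5.549)
t=0.040: state=(5.588)
t=0.060: state=(5.626)
continuing one RK4 step at a time; state shown every 10 steps (Δt=0.2):
t=0.200: state=(5.895)
t=0.400: state=(6.270)
t=0.600: state=(6.632)
t=0.800: state=(6.978)
t=1.000: state=(7.303)
t=1.200: state=(7.608)
t=1.400: state=(7.889)
t=1.600: state=(8.148)
t=1.800: state=(8.383)
t=1.940: state=(8.535)
next step: t=1.960: state=(8.555) — x has crossed 8.54
linear interpolation between t=1.940 (8.53476) and t=1.960 (8.55549) → t≈1.945

t = 1.945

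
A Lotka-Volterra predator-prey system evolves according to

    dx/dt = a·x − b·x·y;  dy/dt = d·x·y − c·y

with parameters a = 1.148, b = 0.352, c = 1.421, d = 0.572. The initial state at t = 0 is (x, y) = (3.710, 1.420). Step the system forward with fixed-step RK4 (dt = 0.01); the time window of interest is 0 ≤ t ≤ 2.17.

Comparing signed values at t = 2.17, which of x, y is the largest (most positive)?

t=0.000: state=(3.710, 1.420)
step 1 (dt=0.01): k1=(2.405, 0.996), k2=(2.406, 1.009), k3=(2.406, 1.009), k4=(2.407, 1.022); state += dt/6·(k1+2k2+2k3+k4)
t=0.010: state=(3.734, 1.430)
t=0.020: state=(3.758, 1.440)
t=0.030: state=(3.782, 1.451)
continuing one RK4 step at a time; state shown every 10 steps (Δt=0.1):
t=0.100: state=(3.951, 1.534)
t=0.200: state=(4.188, 1.679)
t=0.300: state=(4.414, 1.863)
t=0.400: state=(4.619, 2.093)
t=0.500: state=(4.790, 2.377)
t=0.600: state=(4.912, 2.723)
t=0.700: state=(4.971, 3.134)
t=0.800: state=(4.952, 3.613)
t=0.900: state=(4.846, 4.150)
t=1.000: state=(4.650, 4.726)
t=1.100: state=(4.371, 5.308)
t=1.200: state=(4.027, 5.857)
t=1.300: state=(3.644, 6.328)
t=1.400: state=(3.250, 6.687)
t=1.500: state=(2.868, 6.909)
t=1.600: state=(2.518, 6.991)
t=1.700: state=(2.209, 6.941)
t=1.800: state=(1.946, 6.780)
t=1.900: state=(1.726, 6.532)
t=2.000: state=(1.547, 6.222)
t=2.100: state=(1.402, 5.872)
t=2.170: state=(1.319, 5.613)
compare at T: x=1.319, y=5.613

largest component: y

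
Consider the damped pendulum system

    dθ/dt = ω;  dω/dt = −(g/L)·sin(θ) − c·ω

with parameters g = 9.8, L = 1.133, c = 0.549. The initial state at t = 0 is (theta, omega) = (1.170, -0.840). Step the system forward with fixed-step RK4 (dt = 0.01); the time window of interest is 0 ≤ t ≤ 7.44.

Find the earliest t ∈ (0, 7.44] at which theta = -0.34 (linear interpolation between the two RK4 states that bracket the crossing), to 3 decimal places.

t=0.000: state=(1.170, -0.840)
step 1 (dt=0.01): k1=(-0.840, -7.503), k2=(-0.878, -7.468), k3=(-0.877, -7.468), k4=(-0.915, -7.432); state += dt/6·(k1+2k2+2k3+k4)
t=0.010: state=(1.161, -0.915)
t=0.020: state=(1.152, -0.989)
t=0.030: state=(1.141, -1.062)
continuing one RK4 step at a time; state shown every 25 steps (Δt=0.25):
t=0.250: state=(0.749, -2.406)
t=0.500: state=(0.059, -2.879)
t=0.640: state=(-0.323, -2.506)
next step: t=0.650: state=(-0.348, -2.463) — theta has crossed -0.34
linear interpolation between t=0.640 (-0.32330) and t=0.650 (-0.34815) → t≈0.647

t = 0.647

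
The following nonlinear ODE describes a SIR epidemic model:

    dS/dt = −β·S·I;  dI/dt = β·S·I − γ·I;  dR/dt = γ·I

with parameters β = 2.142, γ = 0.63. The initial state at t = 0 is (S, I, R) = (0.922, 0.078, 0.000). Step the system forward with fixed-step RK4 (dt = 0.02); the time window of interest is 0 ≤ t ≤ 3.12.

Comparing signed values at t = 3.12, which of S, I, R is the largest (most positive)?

t=0.000: state=(0.922, 0.078, 0.000)
step 1 (dt=0.02): k1=(-0.154, 0.105, 0.049), k2=(-0.156, 0.106, 0.050), k3=(-0.156, 0.106, 0.050), k4=(-0.158, 0.107, 0.050); state += dt/6·(k1+2k2+2k3+k4)
t=0.020: state=(0.919, 0.080, 0.001)
t=0.040: state=(0.916, 0.082, 0.002)
t=0.060: state=(0.912, 0.085, 0.003)
continuing one RK4 step at a time; state shown every 10 steps (Δt=0.2):
t=0.200: state=(0.887, 0.101, 0.011)
t=0.400: state=(0.845, 0.130, 0.026)
t=0.600: state=(0.794, 0.162, 0.044)
t=0.800: state=(0.735, 0.198, 0.067)
t=1.000: state=(0.669, 0.236, 0.094)
t=1.200: state=(0.600, 0.274, 0.126)
t=1.400: state=(0.530, 0.307, 0.163)
t=1.600: state=(0.462, 0.335, 0.204)
t=1.800: state=(0.398, 0.355, 0.247)
t=2.000: state=(0.341, 0.366, 0.293)
t=2.200: state=(0.291, 0.370, 0.339)
t=2.400: state=(0.249, 0.366, 0.385)
t=2.600: state=(0.213, 0.356, 0.431)
t=2.800: state=(0.183, 0.342, 0.475)
t=3.000: state=(0.159, 0.324, 0.517)
t=3.120: state=(0.147, 0.312, 0.541)
compare at T: S=0.147, I=0.312, R=0.541

largest component: R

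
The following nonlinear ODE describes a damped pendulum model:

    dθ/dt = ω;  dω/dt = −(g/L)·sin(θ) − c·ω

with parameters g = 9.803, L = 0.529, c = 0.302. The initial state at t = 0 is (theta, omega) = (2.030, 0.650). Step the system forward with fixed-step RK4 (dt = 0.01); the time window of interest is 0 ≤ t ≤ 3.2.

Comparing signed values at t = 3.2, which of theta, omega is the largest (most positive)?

largest component: omega

t=0.000: state=(2.030, 0.650)
step 1 (dt=0.01): k1=(0.650, -16.808), k2=(0.566, -16.756), k3=(0.566, -16.759), k4=(0.482, -16.710); state += dt/6·(k1+2k2+2k3+k4)
t=0.010: state=(2.036, 0.482)
t=0.020: state=(2.040, 0.316)
t=0.030: state=(2.042, 0.150)
continuing one RK4 step at a time; state shown every 20 steps (Δt=0.2):
t=0.200: state=(1.829, -2.676)
t=0.400: state=(0.953, -5.971)
t=0.600: state=(-0.379, -6.577)
t=0.800: state=(-1.409, -3.387)
t=1.000: state=(-1.705, 0.389)
t=1.200: state=(-1.268, 3.932)
t=1.400: state=(-0.216, 6.100)
t=1.600: state=(0.904, 4.485)
t=1.800: state=(1.447, 0.864)
t=2.000: state=(1.254, -2.729)
t=2.200: state=(0.421, -5.252)
t=2.400: state=(-0.621, -4.540)
t=2.600: state=(-1.226, -1.331)
t=2.800: state=(-1.139, 2.147)
t=3.000: state=(-0.432, 4.604)
t=3.200: state=(0.502, 4.169)
compare at T: theta=0.502, omega=4.169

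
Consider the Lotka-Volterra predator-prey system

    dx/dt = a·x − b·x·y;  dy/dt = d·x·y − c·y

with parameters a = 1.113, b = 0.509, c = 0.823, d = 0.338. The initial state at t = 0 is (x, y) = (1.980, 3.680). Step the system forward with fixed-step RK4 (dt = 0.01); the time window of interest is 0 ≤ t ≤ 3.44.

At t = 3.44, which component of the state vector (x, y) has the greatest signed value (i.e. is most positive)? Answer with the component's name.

t=0.000: state=(1.980, 3.680)
step 1 (dt=0.01): k1=(-1.505, -0.566), k2=(-1.496, -0.575), k3=(-1.496, -0.575), k4=(-1.488, -0.584); state += dt/6·(k1+2k2+2k3+k4)
t=0.010: state=(1.965, 3.674)
t=0.020: state=(1.950, 3.668)
t=0.030: state=(1.936, 3.662)
continuing one RK4 step at a time; state shown every 20 steps (Δt=0.2):
t=0.200: state=(1.712, 3.535)
t=0.400: state=(1.507, 3.342)
t=0.600: state=(1.355, 3.122)
t=0.800: state=(1.246, 2.891)
t=1.000: state=(1.174, 2.661)
t=1.200: state=(1.131, 2.439)
t=1.400: state=(1.114, 2.232)
t=1.600: state=(1.120, 2.042)
t=1.800: state=(1.147, 1.869)
t=2.000: state=(1.194, 1.716)
t=2.200: state=(1.262, 1.581)
t=2.400: state=(1.350, 1.465)
t=2.600: state=(1.460, 1.366)
t=2.800: state=(1.594, 1.285)
t=3.000: state=(1.754, 1.220)
t=3.200: state=(1.940, 1.172)
t=3.400: state=(2.155, 1.142)
t=3.440: state=(2.201, 1.138)
compare at T: x=2.201, y=1.138

largest component: x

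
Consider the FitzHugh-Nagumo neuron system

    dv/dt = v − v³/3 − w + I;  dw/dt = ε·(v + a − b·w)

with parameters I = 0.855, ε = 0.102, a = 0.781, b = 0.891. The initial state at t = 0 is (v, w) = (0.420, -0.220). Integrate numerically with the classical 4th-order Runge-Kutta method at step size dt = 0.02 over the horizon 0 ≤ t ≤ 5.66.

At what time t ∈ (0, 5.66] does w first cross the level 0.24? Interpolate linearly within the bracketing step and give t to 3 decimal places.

t=0.000: state=(0.420, -0.220)
step 1 (dt=0.02): k1=(1.470, 0.142), k2=(1.481, 0.144), k3=(1.481, 0.144), k4=(1.491, 0.145); state += dt/6·(k1+2k2+2k3+k4)
t=0.020: state=(0.450, -0.217)
t=0.040: state=(0.480, -0.214)
t=0.060: state=(0.510, -0.211)
continuing one RK4 step at a time; state shown every 10 steps (Δt=0.2):
t=0.200: state=(0.733, -0.189)
t=0.400: state=(1.068, -0.151)
t=0.600: state=(1.385, -0.108)
t=0.800: state=(1.641, -0.059)
t=1.000: state=(1.817, -0.007)
t=1.200: state=(1.920, 0.046)
t=1.400: state=(1.972, 0.101)
t=1.600: state=(1.993, 0.155)
t=1.800: state=(1.997, 0.208)
t=1.920: state=(1.994, 0.240)
next step: t=1.940: state=(1.993, 0.245) — w has crossed 0.24
linear interpolation between t=1.920 (0.23969) and t=1.940 (0.24491) → t≈1.921

t = 1.921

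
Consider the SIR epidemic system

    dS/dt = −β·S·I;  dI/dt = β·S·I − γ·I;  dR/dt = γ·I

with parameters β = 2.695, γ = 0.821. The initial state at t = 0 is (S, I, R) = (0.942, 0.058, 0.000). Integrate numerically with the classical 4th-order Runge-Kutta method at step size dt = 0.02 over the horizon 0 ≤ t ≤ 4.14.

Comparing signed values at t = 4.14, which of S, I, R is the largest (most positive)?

t=0.000: state=(0.942, 0.058, 0.000)
step 1 (dt=0.02): k1=(-0.147, 0.100, 0.048), k2=(-0.150, 0.101, 0.048), k3=(-0.150, 0.101, 0.048), k4=(-0.152, 0.103, 0.049); state += dt/6·(k1+2k2+2k3+k4)
t=0.020: state=(0.939, 0.060, 0.001)
t=0.040: state=(0.936, 0.062, 0.002)
t=0.060: state=(0.933, 0.064, 0.003)
continuing one RK4 step at a time; state shown every 10 steps (Δt=0.2):
t=0.200: state=(0.908, 0.081, 0.011)
t=0.400: state=(0.862, 0.111, 0.027)
t=0.600: state=(0.804, 0.148, 0.048)
t=0.800: state=(0.735, 0.190, 0.076)
t=1.000: state=(0.655, 0.234, 0.111)
t=1.200: state=(0.571, 0.276, 0.153)
t=1.400: state=(0.487, 0.312, 0.201)
t=1.600: state=(0.409, 0.337, 0.254)
t=1.800: state=(0.339, 0.350, 0.311)
t=2.000: state=(0.281, 0.350, 0.369)
t=2.200: state=(0.233, 0.341, 0.425)
t=2.400: state=(0.195, 0.325, 0.480)
t=2.600: state=(0.164, 0.304, 0.532)
t=2.800: state=(0.140, 0.280, 0.580)
t=3.000: state=(0.122, 0.255, 0.624)
t=3.200: state=(0.107, 0.230, 0.664)
t=3.400: state=(0.095, 0.206, 0.699)
t=3.600: state=(0.085, 0.183, 0.731)
t=3.800: state=(0.078, 0.163, 0.760)
t=4.000: state=(0.072, 0.144, 0.785)
t=4.140: state=(0.068, 0.131, 0.800)
compare at T: S=0.068, I=0.131, R=0.800

largest component: R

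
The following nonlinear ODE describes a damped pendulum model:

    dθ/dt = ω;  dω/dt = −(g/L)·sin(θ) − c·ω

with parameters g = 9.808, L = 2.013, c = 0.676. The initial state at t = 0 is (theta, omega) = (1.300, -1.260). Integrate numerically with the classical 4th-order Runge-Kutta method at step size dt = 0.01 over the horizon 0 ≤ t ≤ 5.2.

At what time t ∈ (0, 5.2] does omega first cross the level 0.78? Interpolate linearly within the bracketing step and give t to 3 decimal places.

t = 1.555

t=0.000: state=(1.300, -1.260)
step 1 (dt=0.01): k1=(-1.260, -3.843), k2=(-1.279, -3.822), k3=(-1.279, -3.822), k4=(-1.298, -3.800); state += dt/6·(k1+2k2+2k3+k4)
t=0.010: state=(1.287, -1.298)
t=0.020: state=(1.274, -1.336)
t=0.030: state=(1.260, -1.373)
continuing one RK4 step at a time; state shown every 20 steps (Δt=0.2):
t=0.200: state=(0.978, -1.928)
t=0.400: state=(0.548, -2.310)
t=0.600: state=(0.081, -2.292)
t=0.800: state=(-0.342, -1.874)
t=1.000: state=(-0.651, -1.192)
t=1.200: state=(-0.813, -0.423)
t=1.400: state=(-0.824, 0.303)
t=1.550: state=(-0.742, 0.767)
next step: t=1.560: state=(-0.734, 0.794) — omega has crossed 0.78
linear interpolation between t=1.550 (0.76658) and t=1.560 (0.79410) → t≈1.555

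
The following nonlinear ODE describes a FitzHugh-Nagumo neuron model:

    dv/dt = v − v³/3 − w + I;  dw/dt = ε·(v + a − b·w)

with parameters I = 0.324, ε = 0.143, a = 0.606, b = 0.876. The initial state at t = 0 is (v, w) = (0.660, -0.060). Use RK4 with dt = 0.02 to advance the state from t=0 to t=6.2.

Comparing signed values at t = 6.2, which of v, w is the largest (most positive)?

t=0.000: state=(0.660, -0.060)
step 1 (dt=0.02): k1=(0.948, 0.189), k2=(0.952, 0.190), k3=(0.952, 0.190), k4=(0.955, 0.191); state += dt/6·(k1+2k2+2k3+k4)
t=0.020: state=(0.679, -0.056)
t=0.040: state=(0.698, -0.052)
t=0.060: state=(0.717, -0.048)
continuing one RK4 step at a time; state shown every 25 steps (Δt=0.5):
t=0.500: state=(1.146, 0.048)
t=1.000: state=(1.510, 0.181)
t=1.500: state=(1.661, 0.323)
t=2.000: state=(1.679, 0.462)
t=2.500: state=(1.642, 0.591)
t=3.000: state=(1.584, 0.709)
t=3.500: state=(1.518, 0.815)
t=4.000: state=(1.446, 0.911)
t=4.500: state=(1.370, 0.995)
t=5.000: state=(1.288, 1.069)
t=5.500: state=(1.200, 1.132)
t=6.000: state=(1.103, 1.185)
t=6.200: state=(1.061, 1.203)
compare at T: v=1.061, w=1.203

largest component: w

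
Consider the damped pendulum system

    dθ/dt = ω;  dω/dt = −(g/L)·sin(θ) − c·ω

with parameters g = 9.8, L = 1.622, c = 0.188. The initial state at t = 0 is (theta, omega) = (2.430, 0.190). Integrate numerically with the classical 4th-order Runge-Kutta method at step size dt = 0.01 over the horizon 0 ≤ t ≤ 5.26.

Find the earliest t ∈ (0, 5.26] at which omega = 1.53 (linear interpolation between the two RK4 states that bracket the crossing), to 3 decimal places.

t=0.000: state=(2.430, 0.190)
step 1 (dt=0.01): k1=(0.190, -3.981), k2=(0.170, -3.973), k3=(0.170, -3.974), k4=(0.150, -3.966); state += dt/6·(k1+2k2+2k3+k4)
t=0.010: state=(2.432, 0.150)
t=0.020: state=(2.433, 0.111)
t=0.030: state=(2.434, 0.071)
continuing one RK4 step at a time; state shown every 20 steps (Δt=0.2):
t=0.200: state=(2.389, -0.598)
t=0.400: state=(2.186, -1.458)
t=0.600: state=(1.796, -2.472)
t=0.800: state=(1.192, -3.547)
t=1.000: state=(0.401, -4.250)
t=1.200: state=(-0.446, -4.060)
t=1.400: state=(-1.167, -3.057)
t=1.600: state=(-1.652, -1.781)
t=1.800: state=(-1.884, -0.560)
t=2.000: state=(-1.881, 0.582)
t=2.160: state=(-1.715, 1.489)
next step: t=2.170: state=(-1.700, 1.546) — omega has crossed 1.53
linear interpolation between t=2.160 (1.48929) and t=2.170 (1.54629) → t≈2.167

t = 2.167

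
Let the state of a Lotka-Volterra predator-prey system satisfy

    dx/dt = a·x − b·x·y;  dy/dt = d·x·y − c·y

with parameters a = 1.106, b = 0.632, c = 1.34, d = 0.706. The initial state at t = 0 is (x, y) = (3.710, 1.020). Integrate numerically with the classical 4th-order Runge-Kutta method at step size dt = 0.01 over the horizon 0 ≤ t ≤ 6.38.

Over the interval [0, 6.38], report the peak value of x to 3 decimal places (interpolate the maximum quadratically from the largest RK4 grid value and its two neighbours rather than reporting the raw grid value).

max x = 4.085

t=0.000: state=(3.710, 1.020)
step 1 (dt=0.01): k1=(1.712, 1.305), k2=(1.700, 1.319), k3=(1.700, 1.319), k4=(1.688, 1.334); state += dt/6·(k1+2k2+2k3+k4)
t=0.010: state=(3.727, 1.033)
t=0.020: state=(3.744, 1.047)
t=0.030: state=(3.760, 1.060)
continuing one RK4 step at a time; state shown every 25 steps (Δt=0.25):
t=0.250: state=(4.036, 1.450)
t=0.500: state=(4.025, 2.127)
t=0.750: state=(3.546, 2.988)
t=1.000: state=(2.739, 3.731)
t=1.250: state=(1.943, 4.025)
t=1.500: state=(1.369, 3.842)
t=1.750: state=(1.018, 3.384)
t=2.000: state=(0.820, 2.842)
t=2.250: state=(0.720, 2.326)
t=2.500: state=(0.681, 1.882)
t=2.750: state=(0.687, 1.518)
t=3.000: state=(0.730, 1.230)
t=3.250: state=(0.808, 1.007)
t=3.500: state=(0.921, 0.839)
t=3.750: state=(1.074, 0.715)
t=4.000: state=(1.275, 0.629)
t=4.250: state=(1.529, 0.576)
t=4.500: state=(1.844, 0.554)
t=4.750: state=(2.227, 0.567)
t=5.000: state=(2.674, 0.625)
t=5.250: state=(3.167, 0.748)
t=5.500: state=(3.650, 0.977)
t=5.750: state=(4.007, 1.378)
t=6.000: state=(4.053, 2.020)
t=6.250: state=(3.638, 2.868)
t=6.380: state=(3.258, 3.309)
largest grid value and its neighbours: x(0.360)=4.08433, x(0.370)=4.08485, x(0.380)=4.08468
parabola through these three points peaks at t≈0.373 with x≈4.08487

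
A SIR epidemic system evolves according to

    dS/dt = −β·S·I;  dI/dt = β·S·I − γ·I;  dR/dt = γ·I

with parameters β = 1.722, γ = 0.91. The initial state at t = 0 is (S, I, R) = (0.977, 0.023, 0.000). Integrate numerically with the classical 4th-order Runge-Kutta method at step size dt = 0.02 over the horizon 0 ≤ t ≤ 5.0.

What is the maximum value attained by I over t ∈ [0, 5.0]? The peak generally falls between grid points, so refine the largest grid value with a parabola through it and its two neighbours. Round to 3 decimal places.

t=0.000: state=(0.977, 0.023, 0.000)
step 1 (dt=0.02): k1=(-0.039, 0.018, 0.021), k2=(-0.039, 0.018, 0.021), k3=(-0.039, 0.018, 0.021), k4=(-0.039, 0.018, 0.021); state += dt/6·(k1+2k2+2k3+k4)
t=0.020: state=(0.976, 0.023, 0.000)
t=0.040: state=(0.975, 0.024, 0.001)
t=0.060: state=(0.975, 0.024, 0.001)
continuing one RK4 step at a time; state shown every 10 steps (Δt=0.2):
t=0.200: state=(0.969, 0.027, 0.005)
t=0.400: state=(0.959, 0.031, 0.010)
t=0.600: state=(0.948, 0.036, 0.016)
t=0.800: state=(0.935, 0.042, 0.023)
t=1.000: state=(0.921, 0.048, 0.031)
t=1.200: state=(0.905, 0.054, 0.040)
t=1.400: state=(0.887, 0.062, 0.051)
t=1.600: state=(0.867, 0.070, 0.063)
t=1.800: state=(0.846, 0.078, 0.076)
t=2.000: state=(0.822, 0.087, 0.091)
t=2.200: state=(0.797, 0.096, 0.108)
t=2.400: state=(0.770, 0.104, 0.126)
t=2.600: state=(0.741, 0.113, 0.146)
t=2.800: state=(0.712, 0.121, 0.167)
t=3.000: state=(0.682, 0.128, 0.190)
t=3.200: state=(0.652, 0.134, 0.214)
t=3.400: state=(0.622, 0.139, 0.239)
t=3.600: state=(0.592, 0.143, 0.264)
t=3.800: state=(0.564, 0.146, 0.291)
t=4.000: state=(0.536, 0.147, 0.317)
t=4.200: state=(0.510, 0.146, 0.344)
t=4.400: state=(0.485, 0.145, 0.370)
t=4.600: state=(0.461, 0.142, 0.397)
t=4.800: state=(0.439, 0.138, 0.422)
t=5.000: state=(0.419, 0.134, 0.447)
largest grid value and its neighbours: I(4.040)=0.14679, I(4.060)=0.14679, I(4.080)=0.14678
parabola through these three points peaks at t≈4.056 with I≈0.14679

max I = 0.147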